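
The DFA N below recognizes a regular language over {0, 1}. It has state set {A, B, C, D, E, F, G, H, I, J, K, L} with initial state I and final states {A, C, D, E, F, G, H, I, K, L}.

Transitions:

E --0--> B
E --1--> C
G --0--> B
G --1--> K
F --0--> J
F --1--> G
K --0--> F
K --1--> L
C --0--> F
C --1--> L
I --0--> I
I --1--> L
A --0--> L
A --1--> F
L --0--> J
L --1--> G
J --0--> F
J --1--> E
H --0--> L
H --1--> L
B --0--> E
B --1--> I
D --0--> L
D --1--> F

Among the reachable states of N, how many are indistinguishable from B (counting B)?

1

States {A,D,H} cannot be reached from the start state, so discard them.
Initial partition by acceptance: {C,E,F,G,I,K,L} | {B,J}.
Split {C,E,F,G,I,K,L} by δ(·,0) → {E,F,G,L} and {C,I,K}.
Split {E,F,G,L} by δ(·,1) → {E,G} and {F,L}.
Refine {B,J} on symbol 0: members go to different blocks, giving {B} and {J}.
On input 0, block {C,I,K} splits into {C,K} and {I}.
Stable partition: {E,G} | {B} | {C,K} | {F,L} | {J} | {I} — 6 equivalence classes.
State B belongs to the block {B}, which has 1 states.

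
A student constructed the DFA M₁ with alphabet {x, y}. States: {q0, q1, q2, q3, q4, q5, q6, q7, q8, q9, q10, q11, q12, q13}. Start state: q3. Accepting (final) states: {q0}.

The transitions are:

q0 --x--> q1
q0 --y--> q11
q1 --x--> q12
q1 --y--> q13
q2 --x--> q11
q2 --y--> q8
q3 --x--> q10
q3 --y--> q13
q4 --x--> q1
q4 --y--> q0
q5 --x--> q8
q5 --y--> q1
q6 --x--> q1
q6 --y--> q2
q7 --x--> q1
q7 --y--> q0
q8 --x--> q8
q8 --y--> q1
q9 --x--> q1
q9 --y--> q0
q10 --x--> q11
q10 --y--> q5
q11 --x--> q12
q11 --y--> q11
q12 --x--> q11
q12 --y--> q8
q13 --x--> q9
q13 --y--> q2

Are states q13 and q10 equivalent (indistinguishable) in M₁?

States {q4,q6,q7} cannot be reached from the start state, so discard them.
P0 = {q0} | {q1,q2,q3,q5,q8,q9,q10,q11,q12,q13}.
Split {q1,q2,q3,q5,q8,q9,q10,q11,q12,q13} by δ(·,y) → {q1,q2,q3,q5,q8,q10,q11,q12,q13} and {q9}.
Refine {q1,q2,q3,q5,q8,q10,q11,q12,q13} on symbol x: members go to different blocks, giving {q1,q2,q3,q5,q8,q10,q11,q12} and {q13}.
Refine {q1,q2,q3,q5,q8,q10,q11,q12} on symbol y: members go to different blocks, giving {q2,q5,q8,q10,q11,q12} and {q1,q3}.
On input y, block {q2,q5,q8,q10,q11,q12} splits into {q2,q10,q11,q12} and {q5,q8}.
Split {q2,q10,q11,q12} by δ(·,y) → {q2,q10,q12} and {q11}.
The partition is now stable with 7 blocks: {q0} | {q2,q10,q12} | {q9} | {q13} | {q1,q3} | {q5,q8} | {q11}.
q13 and q10 end up in different blocks, so they are distinguishable. For instance, the string 'xy' is accepted from only q13.

No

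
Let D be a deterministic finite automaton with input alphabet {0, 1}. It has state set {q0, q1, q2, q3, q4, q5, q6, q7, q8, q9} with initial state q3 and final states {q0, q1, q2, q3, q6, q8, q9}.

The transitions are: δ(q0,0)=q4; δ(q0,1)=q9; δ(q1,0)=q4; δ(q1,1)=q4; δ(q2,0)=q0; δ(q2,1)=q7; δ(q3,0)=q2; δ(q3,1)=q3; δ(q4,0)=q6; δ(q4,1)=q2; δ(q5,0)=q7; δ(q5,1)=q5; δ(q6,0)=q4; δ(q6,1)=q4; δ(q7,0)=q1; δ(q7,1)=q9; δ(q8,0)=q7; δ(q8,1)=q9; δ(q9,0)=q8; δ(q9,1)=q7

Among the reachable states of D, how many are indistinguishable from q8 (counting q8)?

2

States {q5} cannot be reached from the start state, so discard them.
Start with accepting vs non-accepting: {q0,q1,q2,q3,q6,q8,q9} | {q4,q7}.
Refine {q0,q1,q2,q3,q6,q8,q9} on symbol 0: members go to different blocks, giving {q0,q1,q6,q8} and {q2,q3,q9}.
Split {q0,q1,q6,q8} by δ(·,1) → {q0,q8} and {q1,q6}.
Refine {q2,q3,q9} on symbol 0: members go to different blocks, giving {q2,q9} and {q3}.
Stable partition: {q0,q8} | {q4,q7} | {q2,q9} | {q1,q6} | {q3} — 5 equivalence classes.
State q8 belongs to the block {q0,q8}, which has 2 states.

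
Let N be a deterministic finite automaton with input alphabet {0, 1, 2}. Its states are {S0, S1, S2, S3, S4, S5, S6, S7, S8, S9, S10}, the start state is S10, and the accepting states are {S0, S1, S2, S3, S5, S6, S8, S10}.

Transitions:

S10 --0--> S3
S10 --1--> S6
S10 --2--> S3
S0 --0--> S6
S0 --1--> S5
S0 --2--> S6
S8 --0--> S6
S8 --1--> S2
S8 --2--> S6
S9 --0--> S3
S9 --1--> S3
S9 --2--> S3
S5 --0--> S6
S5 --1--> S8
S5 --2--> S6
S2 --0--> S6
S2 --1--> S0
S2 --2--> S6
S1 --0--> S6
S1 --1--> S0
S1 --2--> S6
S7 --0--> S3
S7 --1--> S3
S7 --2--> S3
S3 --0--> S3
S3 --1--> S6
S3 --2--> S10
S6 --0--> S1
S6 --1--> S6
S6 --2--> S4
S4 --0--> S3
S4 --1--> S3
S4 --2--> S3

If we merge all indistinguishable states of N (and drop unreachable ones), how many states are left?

First remove the unreachable states {S7,S9}; 9 states remain.
Initial partition by acceptance: {S0,S1,S2,S3,S5,S6,S8,S10} | {S4}.
On input 2, block {S0,S1,S2,S3,S5,S6,S8,S10} splits into {S0,S1,S2,S3,S5,S8,S10} and {S6}.
Refine {S0,S1,S2,S3,S5,S8,S10} on symbol 0: members go to different blocks, giving {S0,S1,S2,S5,S8} and {S3,S10}.
Stable partition: {S0,S1,S2,S5,S8} | {S4} | {S6} | {S3,S10} — 4 equivalence classes.

4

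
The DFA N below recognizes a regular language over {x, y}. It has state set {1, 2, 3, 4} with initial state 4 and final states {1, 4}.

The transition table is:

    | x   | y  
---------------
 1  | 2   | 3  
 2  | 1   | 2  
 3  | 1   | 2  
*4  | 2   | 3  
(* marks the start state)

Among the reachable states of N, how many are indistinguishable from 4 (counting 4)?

2

Initial partition by acceptance: {1,4} | {2,3}.
No further refinement is possible. Final partition (2 blocks): {1,4} | {2,3}.
State 4 belongs to the block {1,4}, which has 2 states.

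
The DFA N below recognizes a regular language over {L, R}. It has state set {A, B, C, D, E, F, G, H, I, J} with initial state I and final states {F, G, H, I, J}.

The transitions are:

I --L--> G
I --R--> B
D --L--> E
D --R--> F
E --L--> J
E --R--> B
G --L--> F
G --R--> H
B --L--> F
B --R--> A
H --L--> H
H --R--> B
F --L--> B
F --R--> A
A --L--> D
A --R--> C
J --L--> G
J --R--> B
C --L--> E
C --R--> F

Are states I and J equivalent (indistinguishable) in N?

Start with accepting vs non-accepting: {F,G,H,I,J} | {A,B,C,D,E}.
On input L, block {F,G,H,I,J} splits into {G,H,I,J} and {F}.
Refine {G,H,I,J} on symbol L: members go to different blocks, giving {H,I,J} and {G}.
Refine {H,I,J} on symbol L: members go to different blocks, giving {I,J} and {H}.
Split {A,B,C,D,E} by δ(·,L) → {A,C,D} and {B} and {E}.
Refine {A,C,D} on symbol L: members go to different blocks, giving {C,D} and {A}.
Stable partition: {I,J} | {C,D} | {F} | {G} | {H} | {B} | {E} | {A} — 8 equivalence classes.
I and J lie in the same block of the stable partition, so they are equivalent — no string distinguishes them.

Yes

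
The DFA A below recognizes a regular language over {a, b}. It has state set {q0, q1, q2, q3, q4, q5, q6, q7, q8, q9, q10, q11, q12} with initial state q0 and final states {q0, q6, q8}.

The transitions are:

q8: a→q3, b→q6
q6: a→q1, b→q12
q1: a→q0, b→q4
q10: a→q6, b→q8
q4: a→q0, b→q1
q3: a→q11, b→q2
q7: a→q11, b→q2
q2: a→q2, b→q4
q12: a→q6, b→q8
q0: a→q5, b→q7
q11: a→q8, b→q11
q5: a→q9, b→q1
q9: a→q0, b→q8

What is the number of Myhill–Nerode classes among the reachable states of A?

10

States {q10} cannot be reached from the start state, so discard them.
Start with accepting vs non-accepting: {q0,q6,q8} | {q1,q2,q3,q4,q5,q7,q9,q11,q12}.
Split {q0,q6,q8} by δ(·,b) → {q0,q6} and {q8}.
Split {q1,q2,q3,q4,q5,q7,q9,q11,q12} by δ(·,a) → {q1,q4,q9,q12} and {q2,q3,q5,q7} and {q11}.
On input a, block {q0,q6} splits into {q0} and {q6}.
Split {q1,q4,q9,q12} by δ(·,a) → {q1,q4,q9} and {q12}.
Split {q1,q4,q9} by δ(·,b) → {q1,q4} and {q9}.
On input a, block {q2,q3,q5,q7} splits into {q3,q7} and {q2} and {q5}.
No further refinement is possible. Final partition (10 blocks): {q0} | {q1,q4} | {q8} | {q3,q7} | {q11} | {q6} | {q12} | {q9} | {q2} | {q5}.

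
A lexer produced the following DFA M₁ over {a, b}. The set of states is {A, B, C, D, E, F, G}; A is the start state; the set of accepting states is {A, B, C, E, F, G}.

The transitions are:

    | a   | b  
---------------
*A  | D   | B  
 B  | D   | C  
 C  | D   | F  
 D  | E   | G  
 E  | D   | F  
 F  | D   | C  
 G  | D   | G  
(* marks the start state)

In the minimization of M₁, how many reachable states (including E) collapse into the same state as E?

6

All states are reachable from the start state.
Initial partition by acceptance: {A,B,C,E,F,G} | {D}.
No further refinement is possible. Final partition (2 blocks): {A,B,C,E,F,G} | {D}.
The equivalence class containing E is {A,B,C,E,F,G}, of size 6.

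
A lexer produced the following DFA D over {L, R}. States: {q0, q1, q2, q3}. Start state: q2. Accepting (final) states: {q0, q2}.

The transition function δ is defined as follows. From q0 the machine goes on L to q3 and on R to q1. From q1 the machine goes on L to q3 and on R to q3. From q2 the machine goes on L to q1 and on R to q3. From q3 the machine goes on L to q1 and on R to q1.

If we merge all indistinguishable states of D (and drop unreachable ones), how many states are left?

2

States {q0} cannot be reached from the start state, so discard them.
Initial partition by acceptance: {q2} | {q1,q3}.
Stable partition: {q2} | {q1,q3} — 2 equivalence classes.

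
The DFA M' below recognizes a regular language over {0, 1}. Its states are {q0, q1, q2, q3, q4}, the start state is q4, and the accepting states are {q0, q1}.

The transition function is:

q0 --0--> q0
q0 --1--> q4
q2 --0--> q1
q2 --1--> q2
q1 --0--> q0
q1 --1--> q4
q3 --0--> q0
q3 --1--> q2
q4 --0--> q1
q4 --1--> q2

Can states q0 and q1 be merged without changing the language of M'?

Yes

States {q3} cannot be reached from the start state, so discard them.
P0 = {q0,q1} | {q2,q4}.
The partition is now stable with 2 blocks: {q0,q1} | {q2,q4}.
q0 and q1 lie in the same block of the stable partition, so they are equivalent — no string distinguishes them.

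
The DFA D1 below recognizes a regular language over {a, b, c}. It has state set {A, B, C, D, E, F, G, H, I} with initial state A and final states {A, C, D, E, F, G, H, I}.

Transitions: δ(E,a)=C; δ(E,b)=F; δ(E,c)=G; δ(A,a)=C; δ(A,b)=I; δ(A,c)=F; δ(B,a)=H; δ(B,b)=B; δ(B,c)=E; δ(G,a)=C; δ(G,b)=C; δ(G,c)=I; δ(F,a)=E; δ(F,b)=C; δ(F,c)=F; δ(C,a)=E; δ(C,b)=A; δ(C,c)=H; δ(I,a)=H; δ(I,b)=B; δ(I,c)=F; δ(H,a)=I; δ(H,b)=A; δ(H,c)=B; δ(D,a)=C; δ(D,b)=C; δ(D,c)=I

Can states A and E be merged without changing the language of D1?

First remove the unreachable states {D}; 8 states remain.
Initial partition by acceptance: {A,C,E,F,G,H,I} | {B}.
On input b, block {A,C,E,F,G,H,I} splits into {A,C,E,F,G,H} and {I}.
Refine {A,C,E,F,G,H} on symbol a: members go to different blocks, giving {A,C,E,F,G} and {H}.
On input b, block {A,C,E,F,G} splits into {C,E,F,G} and {A}.
Split {C,E,F,G} by δ(·,b) → {E,F,G} and {C}.
On input a, block {E,F,G} splits into {E,G} and {F}.
On input b, block {E,G} splits into {E} and {G}.
The partition is now stable with 8 blocks: {E} | {B} | {I} | {H} | {A} | {C} | {F} | {G}.
A and E end up in different blocks, so they are distinguishable. For instance, the string 'bb' is accepted from only E.

No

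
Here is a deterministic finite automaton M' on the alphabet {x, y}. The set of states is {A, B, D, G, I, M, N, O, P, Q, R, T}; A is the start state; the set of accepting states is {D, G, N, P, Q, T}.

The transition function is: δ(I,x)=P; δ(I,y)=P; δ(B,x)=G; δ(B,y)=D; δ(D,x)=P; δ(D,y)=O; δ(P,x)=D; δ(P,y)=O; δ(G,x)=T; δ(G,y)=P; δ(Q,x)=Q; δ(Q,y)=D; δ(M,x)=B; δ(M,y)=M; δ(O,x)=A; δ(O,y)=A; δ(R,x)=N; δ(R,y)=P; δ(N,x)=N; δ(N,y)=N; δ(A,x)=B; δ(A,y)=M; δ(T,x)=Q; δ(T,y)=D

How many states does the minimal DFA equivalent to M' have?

First remove the unreachable states {I,N,R}; 9 states remain.
Initial partition by acceptance: {D,G,P,Q,T} | {A,B,M,O}.
Refine {D,G,P,Q,T} on symbol y: members go to different blocks, giving {G,Q,T} and {D,P}.
Refine {A,B,M,O} on symbol x: members go to different blocks, giving {A,M,O} and {B}.
On input x, block {A,M,O} splits into {A,M} and {O}.
The partition is now stable with 5 blocks: {G,Q,T} | {A,M} | {D,P} | {B} | {O}.

5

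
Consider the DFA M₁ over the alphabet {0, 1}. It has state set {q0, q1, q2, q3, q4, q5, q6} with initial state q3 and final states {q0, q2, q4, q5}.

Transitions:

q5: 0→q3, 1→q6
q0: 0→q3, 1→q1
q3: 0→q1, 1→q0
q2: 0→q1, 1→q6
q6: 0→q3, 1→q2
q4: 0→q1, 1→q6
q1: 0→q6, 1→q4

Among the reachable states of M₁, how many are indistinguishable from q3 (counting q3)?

States {q5} cannot be reached from the start state, so discard them.
Start with accepting vs non-accepting: {q0,q2,q4} | {q1,q3,q6}.
The partition is now stable with 2 blocks: {q0,q2,q4} | {q1,q3,q6}.
The equivalence class containing q3 is {q1,q3,q6}, of size 3.

3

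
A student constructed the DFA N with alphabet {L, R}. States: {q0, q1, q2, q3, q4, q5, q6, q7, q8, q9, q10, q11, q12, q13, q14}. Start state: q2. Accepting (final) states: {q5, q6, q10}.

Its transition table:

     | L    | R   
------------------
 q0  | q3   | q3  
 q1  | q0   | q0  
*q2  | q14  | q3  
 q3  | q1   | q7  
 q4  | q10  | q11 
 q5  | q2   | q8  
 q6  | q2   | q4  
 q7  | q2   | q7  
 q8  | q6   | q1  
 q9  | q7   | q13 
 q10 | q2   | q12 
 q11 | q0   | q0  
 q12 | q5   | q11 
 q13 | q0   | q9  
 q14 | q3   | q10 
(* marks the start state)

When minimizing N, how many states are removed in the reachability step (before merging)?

No path from q2 leads to q9, q13; the other 13 states are all reachable.

2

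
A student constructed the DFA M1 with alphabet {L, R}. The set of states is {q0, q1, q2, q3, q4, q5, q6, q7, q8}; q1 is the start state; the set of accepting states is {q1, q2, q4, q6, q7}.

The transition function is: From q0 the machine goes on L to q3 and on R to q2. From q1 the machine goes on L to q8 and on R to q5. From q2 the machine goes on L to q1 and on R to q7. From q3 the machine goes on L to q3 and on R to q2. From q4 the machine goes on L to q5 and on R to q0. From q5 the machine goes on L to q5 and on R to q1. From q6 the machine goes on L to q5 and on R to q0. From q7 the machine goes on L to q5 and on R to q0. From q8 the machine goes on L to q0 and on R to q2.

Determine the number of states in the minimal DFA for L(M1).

5

Reachable states from the start: {q0,q1,q2,q3,q5,q7,q8}. Unreachable: {q4,q6} — drop them.
Start with accepting vs non-accepting: {q1,q2,q7} | {q0,q3,q5,q8}.
Refine {q1,q2,q7} on symbol L: members go to different blocks, giving {q1,q7} and {q2}.
On input R, block {q0,q3,q5,q8} splits into {q0,q3,q8} and {q5}.
Split {q1,q7} by δ(·,L) → {q1} and {q7}.
No further refinement is possible. Final partition (5 blocks): {q1} | {q0,q3,q8} | {q2} | {q5} | {q7}.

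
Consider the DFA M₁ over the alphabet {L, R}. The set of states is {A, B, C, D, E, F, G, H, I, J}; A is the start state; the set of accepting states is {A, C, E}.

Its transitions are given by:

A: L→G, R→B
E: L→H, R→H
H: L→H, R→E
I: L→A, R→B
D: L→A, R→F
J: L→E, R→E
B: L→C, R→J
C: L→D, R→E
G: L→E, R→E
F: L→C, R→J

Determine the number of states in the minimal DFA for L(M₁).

7

States {I} cannot be reached from the start state, so discard them.
Initial partition by acceptance: {A,C,E} | {B,D,F,G,H,J}.
Refine {A,C,E} on symbol R: members go to different blocks, giving {A,E} and {C}.
Refine {B,D,F,G,H,J} on symbol L: members go to different blocks, giving {D,G,J} and {B,F} and {H}.
On input L, block {A,E} splits into {A} and {E}.
On input L, block {D,G,J} splits into {G,J} and {D}.
Stable partition: {A} | {G,J} | {C} | {B,F} | {H} | {E} | {D} — 7 equivalence classes.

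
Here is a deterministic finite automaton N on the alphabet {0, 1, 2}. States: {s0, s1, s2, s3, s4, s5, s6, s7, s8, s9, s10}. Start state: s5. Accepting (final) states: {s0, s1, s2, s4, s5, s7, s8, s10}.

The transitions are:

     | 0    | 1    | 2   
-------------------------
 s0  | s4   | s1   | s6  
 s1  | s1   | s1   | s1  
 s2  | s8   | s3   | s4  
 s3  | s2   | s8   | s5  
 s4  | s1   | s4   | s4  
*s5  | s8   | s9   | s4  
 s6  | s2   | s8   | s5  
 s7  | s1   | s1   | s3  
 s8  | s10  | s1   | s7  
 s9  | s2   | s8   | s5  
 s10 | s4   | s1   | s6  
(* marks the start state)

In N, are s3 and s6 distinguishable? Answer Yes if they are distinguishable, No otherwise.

First remove the unreachable states {s0}; 10 states remain.
P0 = {s1,s2,s4,s5,s7,s8,s10} | {s3,s6,s9}.
On input 1, block {s1,s2,s4,s5,s7,s8,s10} splits into {s1,s4,s7,s8,s10} and {s2,s5}.
Split {s1,s4,s7,s8,s10} by δ(·,2) → {s1,s4,s8} and {s7,s10}.
Refine {s1,s4,s8} on symbol 0: members go to different blocks, giving {s1,s4} and {s8}.
Stable partition: {s1,s4} | {s3,s6,s9} | {s2,s5} | {s7,s10} | {s8} — 5 equivalence classes.
s3 and s6 lie in the same block of the stable partition, so they are equivalent — no string distinguishes them.

No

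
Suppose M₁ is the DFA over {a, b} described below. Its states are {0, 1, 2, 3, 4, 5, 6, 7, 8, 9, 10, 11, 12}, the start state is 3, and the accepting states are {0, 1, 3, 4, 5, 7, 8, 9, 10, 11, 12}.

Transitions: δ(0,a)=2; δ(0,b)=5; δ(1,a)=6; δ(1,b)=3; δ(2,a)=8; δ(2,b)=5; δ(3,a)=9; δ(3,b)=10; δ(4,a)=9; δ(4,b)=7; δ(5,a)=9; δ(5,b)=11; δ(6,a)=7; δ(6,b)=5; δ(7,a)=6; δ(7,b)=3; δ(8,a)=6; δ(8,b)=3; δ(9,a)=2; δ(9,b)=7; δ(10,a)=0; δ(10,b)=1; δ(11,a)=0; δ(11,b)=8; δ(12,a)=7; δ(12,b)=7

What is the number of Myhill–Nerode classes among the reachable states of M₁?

States {4,12} cannot be reached from the start state, so discard them.
Initial partition by acceptance: {0,1,3,5,7,8,9,10,11} | {2,6}.
Split {0,1,3,5,7,8,9,10,11} by δ(·,a) → {0,1,7,8,9} and {3,5,10,11}.
Refine {0,1,7,8,9} on symbol b: members go to different blocks, giving {0,1,7,8} and {9}.
On input a, block {3,5,10,11} splits into {3,5} and {10,11}.
The partition is now stable with 5 blocks: {0,1,7,8} | {2,6} | {3,5} | {9} | {10,11}.

5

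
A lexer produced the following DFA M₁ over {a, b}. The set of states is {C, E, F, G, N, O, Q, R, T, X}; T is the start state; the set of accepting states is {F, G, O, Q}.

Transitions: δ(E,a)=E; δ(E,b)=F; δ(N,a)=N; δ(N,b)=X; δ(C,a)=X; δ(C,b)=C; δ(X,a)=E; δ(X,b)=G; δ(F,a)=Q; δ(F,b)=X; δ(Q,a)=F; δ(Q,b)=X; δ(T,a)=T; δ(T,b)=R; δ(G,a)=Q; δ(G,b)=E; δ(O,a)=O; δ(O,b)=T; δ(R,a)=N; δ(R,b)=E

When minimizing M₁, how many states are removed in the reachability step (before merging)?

No path from T leads to C, O; the other 8 states are all reachable.

2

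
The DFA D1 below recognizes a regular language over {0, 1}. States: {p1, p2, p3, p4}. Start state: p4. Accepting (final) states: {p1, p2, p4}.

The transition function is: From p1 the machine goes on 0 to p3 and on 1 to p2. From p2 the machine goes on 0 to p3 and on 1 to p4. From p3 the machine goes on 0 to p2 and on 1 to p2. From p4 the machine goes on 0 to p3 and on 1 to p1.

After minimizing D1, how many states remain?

Initial partition by acceptance: {p1,p2,p4} | {p3}.
The partition is now stable with 2 blocks: {p1,p2,p4} | {p3}.

2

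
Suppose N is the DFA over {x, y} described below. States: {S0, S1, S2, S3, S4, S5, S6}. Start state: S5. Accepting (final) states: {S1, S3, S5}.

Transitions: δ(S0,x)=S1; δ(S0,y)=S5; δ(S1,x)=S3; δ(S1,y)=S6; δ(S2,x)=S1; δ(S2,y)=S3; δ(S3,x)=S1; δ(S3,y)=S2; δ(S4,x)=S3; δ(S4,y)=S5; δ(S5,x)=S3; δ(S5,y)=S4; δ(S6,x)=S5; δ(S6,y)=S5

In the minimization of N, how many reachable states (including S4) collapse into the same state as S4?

3

Reachable states from the start: {S1,S2,S3,S4,S5,S6}. Unreachable: {S0} — drop them.
Initial partition by acceptance: {S1,S3,S5} | {S2,S4,S6}.
The partition is now stable with 2 blocks: {S1,S3,S5} | {S2,S4,S6}.
State S4 belongs to the block {S2,S4,S6}, which has 3 states.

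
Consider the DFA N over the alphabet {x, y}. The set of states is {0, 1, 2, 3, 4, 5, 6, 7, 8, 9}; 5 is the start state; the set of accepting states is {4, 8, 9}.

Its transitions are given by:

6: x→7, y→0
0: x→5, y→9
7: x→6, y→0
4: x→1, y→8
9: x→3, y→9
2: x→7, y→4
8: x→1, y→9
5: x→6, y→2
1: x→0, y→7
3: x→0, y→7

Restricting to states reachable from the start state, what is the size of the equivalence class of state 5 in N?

3

All states are reachable from the start state.
Start with accepting vs non-accepting: {4,8,9} | {0,1,2,3,5,6,7}.
On input y, block {0,1,2,3,5,6,7} splits into {1,3,5,6,7} and {0,2}.
Split {1,3,5,6,7} by δ(·,x) → {5,6,7} and {1,3}.
The partition is now stable with 4 blocks: {4,8,9} | {5,6,7} | {0,2} | {1,3}.
State 5 belongs to the block {5,6,7}, which has 3 states.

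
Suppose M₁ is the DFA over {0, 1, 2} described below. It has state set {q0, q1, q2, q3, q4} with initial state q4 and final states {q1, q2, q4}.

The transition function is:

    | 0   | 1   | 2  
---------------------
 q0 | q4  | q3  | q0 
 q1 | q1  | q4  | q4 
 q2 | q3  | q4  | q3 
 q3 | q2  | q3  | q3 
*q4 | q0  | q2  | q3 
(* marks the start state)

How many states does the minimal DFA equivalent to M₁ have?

Reachable states from the start: {q0,q2,q3,q4}. Unreachable: {q1} — drop them.
Initial partition by acceptance: {q2,q4} | {q0,q3}.
No further refinement is possible. Final partition (2 blocks): {q2,q4} | {q0,q3}.

2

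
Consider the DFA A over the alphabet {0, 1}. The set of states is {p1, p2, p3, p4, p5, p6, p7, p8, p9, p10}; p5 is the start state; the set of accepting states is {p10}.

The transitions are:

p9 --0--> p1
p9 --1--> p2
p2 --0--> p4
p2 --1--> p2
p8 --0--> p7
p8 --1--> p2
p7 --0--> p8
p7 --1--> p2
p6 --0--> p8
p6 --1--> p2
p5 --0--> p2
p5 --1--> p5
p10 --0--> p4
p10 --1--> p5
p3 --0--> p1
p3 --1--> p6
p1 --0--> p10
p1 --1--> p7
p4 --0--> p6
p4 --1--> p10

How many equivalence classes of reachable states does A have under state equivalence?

5

States {p1,p3,p9} cannot be reached from the start state, so discard them.
P0 = {p10} | {p2,p4,p5,p6,p7,p8}.
Refine {p2,p4,p5,p6,p7,p8} on symbol 1: members go to different blocks, giving {p2,p5,p6,p7,p8} and {p4}.
On input 0, block {p2,p5,p6,p7,p8} splits into {p5,p6,p7,p8} and {p2}.
Refine {p5,p6,p7,p8} on symbol 0: members go to different blocks, giving {p6,p7,p8} and {p5}.
Stable partition: {p10} | {p6,p7,p8} | {p4} | {p2} | {p5} — 5 equivalence classes.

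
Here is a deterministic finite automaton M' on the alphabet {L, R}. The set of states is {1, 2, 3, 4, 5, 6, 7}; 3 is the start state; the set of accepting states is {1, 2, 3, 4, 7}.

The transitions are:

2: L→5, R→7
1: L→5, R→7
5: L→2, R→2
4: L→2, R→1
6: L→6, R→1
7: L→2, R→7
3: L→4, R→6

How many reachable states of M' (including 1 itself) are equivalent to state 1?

2

All states are reachable from the start state.
P0 = {1,2,3,4,7} | {5,6}.
On input L, block {1,2,3,4,7} splits into {3,4,7} and {1,2}.
Refine {3,4,7} on symbol L: members go to different blocks, giving {4,7} and {3}.
Refine {4,7} on symbol R: members go to different blocks, giving {4} and {7}.
Refine {5,6} on symbol L: members go to different blocks, giving {5} and {6}.
The partition is now stable with 6 blocks: {4} | {5} | {1,2} | {3} | {7} | {6}.
State 1 belongs to the block {1,2}, which has 2 states.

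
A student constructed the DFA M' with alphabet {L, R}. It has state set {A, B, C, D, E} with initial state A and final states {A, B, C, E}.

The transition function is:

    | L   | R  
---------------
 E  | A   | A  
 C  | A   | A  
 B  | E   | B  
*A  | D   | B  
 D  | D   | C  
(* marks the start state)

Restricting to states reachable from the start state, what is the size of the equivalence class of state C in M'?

Every state is reachable, so we keep all 5.
Initial partition by acceptance: {A,B,C,E} | {D}.
On input L, block {A,B,C,E} splits into {B,C,E} and {A}.
Refine {B,C,E} on symbol L: members go to different blocks, giving {C,E} and {B}.
Stable partition: {C,E} | {D} | {A} | {B} — 4 equivalence classes.
State C belongs to the block {C,E}, which has 2 states.

2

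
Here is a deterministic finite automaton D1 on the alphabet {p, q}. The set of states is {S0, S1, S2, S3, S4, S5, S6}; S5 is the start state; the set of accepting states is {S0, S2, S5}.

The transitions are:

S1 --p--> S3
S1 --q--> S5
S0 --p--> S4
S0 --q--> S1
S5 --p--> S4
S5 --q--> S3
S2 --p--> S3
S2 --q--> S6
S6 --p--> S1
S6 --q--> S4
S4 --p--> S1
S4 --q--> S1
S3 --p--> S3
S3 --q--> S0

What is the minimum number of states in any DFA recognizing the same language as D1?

Reachable states from the start: {S0,S1,S3,S4,S5}. Unreachable: {S2,S6} — drop them.
P0 = {S0,S5} | {S1,S3,S4}.
On input q, block {S1,S3,S4} splits into {S1,S3} and {S4}.
No further refinement is possible. Final partition (3 blocks): {S0,S5} | {S1,S3} | {S4}.

3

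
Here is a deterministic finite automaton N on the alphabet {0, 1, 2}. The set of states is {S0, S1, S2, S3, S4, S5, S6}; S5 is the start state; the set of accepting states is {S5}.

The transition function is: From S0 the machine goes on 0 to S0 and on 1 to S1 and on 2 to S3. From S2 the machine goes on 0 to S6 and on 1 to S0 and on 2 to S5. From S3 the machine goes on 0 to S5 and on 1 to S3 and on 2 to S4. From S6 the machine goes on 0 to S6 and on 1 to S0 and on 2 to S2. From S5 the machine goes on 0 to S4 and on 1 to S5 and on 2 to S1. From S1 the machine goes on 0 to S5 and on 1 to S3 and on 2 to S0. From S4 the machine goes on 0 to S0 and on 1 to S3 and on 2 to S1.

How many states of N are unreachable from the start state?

2

No path from S5 leads to S2, S6; the other 5 states are all reachable.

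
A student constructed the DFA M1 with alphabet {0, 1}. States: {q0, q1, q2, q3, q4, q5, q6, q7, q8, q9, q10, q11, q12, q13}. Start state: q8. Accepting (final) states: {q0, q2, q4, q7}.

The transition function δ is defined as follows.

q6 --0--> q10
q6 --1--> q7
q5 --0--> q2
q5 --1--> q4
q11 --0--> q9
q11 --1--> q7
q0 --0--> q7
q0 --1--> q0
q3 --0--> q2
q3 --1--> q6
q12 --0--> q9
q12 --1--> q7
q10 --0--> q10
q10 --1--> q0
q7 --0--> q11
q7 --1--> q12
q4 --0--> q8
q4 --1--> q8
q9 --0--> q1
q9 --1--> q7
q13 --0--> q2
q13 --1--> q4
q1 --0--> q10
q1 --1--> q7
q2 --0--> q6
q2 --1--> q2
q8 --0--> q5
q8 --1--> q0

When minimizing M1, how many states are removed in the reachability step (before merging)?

2

BFS from q8 reaches {q0, q1, q2, q4, q5, q6, q7, q8, q9, q10, q11, q12}; the 2 state(s) q3, q13 are never visited.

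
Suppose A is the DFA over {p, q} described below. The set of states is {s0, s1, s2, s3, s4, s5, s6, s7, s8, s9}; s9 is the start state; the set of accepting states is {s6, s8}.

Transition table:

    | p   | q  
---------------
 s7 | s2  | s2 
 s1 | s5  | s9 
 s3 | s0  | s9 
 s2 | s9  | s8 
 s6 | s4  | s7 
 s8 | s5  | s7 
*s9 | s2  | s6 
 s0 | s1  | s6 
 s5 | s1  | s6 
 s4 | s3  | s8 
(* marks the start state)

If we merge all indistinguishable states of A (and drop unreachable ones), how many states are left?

5

Every state is reachable, so we keep all 10.
Start with accepting vs non-accepting: {s6,s8} | {s0,s1,s2,s3,s4,s5,s7,s9}.
On input q, block {s0,s1,s2,s3,s4,s5,s7,s9} splits into {s0,s2,s4,s5,s9} and {s1,s3,s7}.
Split {s0,s2,s4,s5,s9} by δ(·,p) → {s0,s4,s5} and {s2,s9}.
Split {s1,s3,s7} by δ(·,p) → {s1,s3} and {s7}.
No further refinement is possible. Final partition (5 blocks): {s6,s8} | {s0,s4,s5} | {s1,s3} | {s2,s9} | {s7}.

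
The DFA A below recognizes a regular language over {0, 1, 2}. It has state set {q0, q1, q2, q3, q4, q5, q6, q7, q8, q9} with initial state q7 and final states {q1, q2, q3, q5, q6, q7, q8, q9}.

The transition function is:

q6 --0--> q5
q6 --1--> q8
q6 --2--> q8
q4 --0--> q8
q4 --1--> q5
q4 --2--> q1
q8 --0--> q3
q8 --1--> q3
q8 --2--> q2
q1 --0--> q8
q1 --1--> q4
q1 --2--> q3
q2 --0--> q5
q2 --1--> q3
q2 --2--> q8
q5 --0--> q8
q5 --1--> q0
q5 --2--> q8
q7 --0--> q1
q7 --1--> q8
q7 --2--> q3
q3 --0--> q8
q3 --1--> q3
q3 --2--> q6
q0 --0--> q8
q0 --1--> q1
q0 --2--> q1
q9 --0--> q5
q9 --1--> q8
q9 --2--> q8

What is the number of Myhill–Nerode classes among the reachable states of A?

4

States {q9} cannot be reached from the start state, so discard them.
P0 = {q1,q2,q3,q5,q6,q7,q8} | {q0,q4}.
Split {q1,q2,q3,q5,q6,q7,q8} by δ(·,1) → {q2,q3,q6,q7,q8} and {q1,q5}.
Split {q2,q3,q6,q7,q8} by δ(·,0) → {q2,q6,q7} and {q3,q8}.
The partition is now stable with 4 blocks: {q2,q6,q7} | {q0,q4} | {q1,q5} | {q3,q8}.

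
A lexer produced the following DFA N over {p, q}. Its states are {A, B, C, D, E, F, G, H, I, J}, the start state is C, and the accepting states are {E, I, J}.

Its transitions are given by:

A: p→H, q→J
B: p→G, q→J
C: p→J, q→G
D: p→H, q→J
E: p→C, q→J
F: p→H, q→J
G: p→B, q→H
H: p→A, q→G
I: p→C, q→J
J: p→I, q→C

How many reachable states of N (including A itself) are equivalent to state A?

2

States {D,E,F} cannot be reached from the start state, so discard them.
Start with accepting vs non-accepting: {I,J} | {A,B,C,G,H}.
Split {I,J} by δ(·,p) → {I} and {J}.
Refine {A,B,C,G,H} on symbol p: members go to different blocks, giving {A,B,G,H} and {C}.
On input q, block {A,B,G,H} splits into {A,B} and {G,H}.
No further refinement is possible. Final partition (5 blocks): {I} | {A,B} | {J} | {C} | {G,H}.
State A belongs to the block {A,B}, which has 2 states.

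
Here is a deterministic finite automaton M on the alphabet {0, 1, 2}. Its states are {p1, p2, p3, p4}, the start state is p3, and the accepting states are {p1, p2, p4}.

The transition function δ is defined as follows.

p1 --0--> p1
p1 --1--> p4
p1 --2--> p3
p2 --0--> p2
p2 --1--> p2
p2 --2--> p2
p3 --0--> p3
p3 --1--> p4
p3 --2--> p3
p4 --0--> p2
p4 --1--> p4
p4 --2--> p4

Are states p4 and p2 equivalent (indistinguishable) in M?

Reachable states from the start: {p2,p3,p4}. Unreachable: {p1} — drop them.
Initial partition by acceptance: {p2,p4} | {p3}.
Stable partition: {p2,p4} | {p3} — 2 equivalence classes.
p4 and p2 lie in the same block of the stable partition, so they are equivalent — no string distinguishes them.

Yes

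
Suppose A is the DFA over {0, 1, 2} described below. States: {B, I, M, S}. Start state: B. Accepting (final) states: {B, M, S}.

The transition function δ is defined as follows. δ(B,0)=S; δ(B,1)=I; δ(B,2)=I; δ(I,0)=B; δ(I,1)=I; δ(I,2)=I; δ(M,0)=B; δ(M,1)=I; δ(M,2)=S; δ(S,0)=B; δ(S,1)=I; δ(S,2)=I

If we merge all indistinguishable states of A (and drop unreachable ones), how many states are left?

2

States {M} cannot be reached from the start state, so discard them.
Start with accepting vs non-accepting: {B,S} | {I}.
The partition is now stable with 2 blocks: {B,S} | {I}.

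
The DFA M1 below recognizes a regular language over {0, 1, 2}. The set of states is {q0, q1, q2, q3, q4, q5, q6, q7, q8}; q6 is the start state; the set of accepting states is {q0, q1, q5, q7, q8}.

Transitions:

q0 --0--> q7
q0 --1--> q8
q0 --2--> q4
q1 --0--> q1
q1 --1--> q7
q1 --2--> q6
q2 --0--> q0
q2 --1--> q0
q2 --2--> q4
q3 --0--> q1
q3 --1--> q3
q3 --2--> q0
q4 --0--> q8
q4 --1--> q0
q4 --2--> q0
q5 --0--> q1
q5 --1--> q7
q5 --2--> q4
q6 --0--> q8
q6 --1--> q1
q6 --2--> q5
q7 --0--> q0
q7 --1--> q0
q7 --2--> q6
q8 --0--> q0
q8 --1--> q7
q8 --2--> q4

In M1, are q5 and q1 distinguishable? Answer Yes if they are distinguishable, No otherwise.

First remove the unreachable states {q2,q3}; 7 states remain.
Start with accepting vs non-accepting: {q0,q1,q5,q7,q8} | {q4,q6}.
No further refinement is possible. Final partition (2 blocks): {q0,q1,q5,q7,q8} | {q4,q6}.
q5 and q1 lie in the same block of the stable partition, so they are equivalent — no string distinguishes them.

No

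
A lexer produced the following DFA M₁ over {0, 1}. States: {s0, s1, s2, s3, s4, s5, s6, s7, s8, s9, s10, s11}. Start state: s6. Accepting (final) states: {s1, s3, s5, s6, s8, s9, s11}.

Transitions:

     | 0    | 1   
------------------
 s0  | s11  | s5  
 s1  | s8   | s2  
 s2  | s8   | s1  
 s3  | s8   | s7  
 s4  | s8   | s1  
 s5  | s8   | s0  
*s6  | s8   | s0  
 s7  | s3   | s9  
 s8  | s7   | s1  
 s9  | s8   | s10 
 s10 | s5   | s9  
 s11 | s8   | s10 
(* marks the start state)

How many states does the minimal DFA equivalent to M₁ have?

Reachable states from the start: {s0,s1,s2,s3,s5,s6,s7,s8,s9,s10,s11}. Unreachable: {s4} — drop them.
Initial partition by acceptance: {s1,s3,s5,s6,s8,s9,s11} | {s0,s2,s7,s10}.
On input 0, block {s1,s3,s5,s6,s8,s9,s11} splits into {s1,s3,s5,s6,s9,s11} and {s8}.
On input 0, block {s0,s2,s7,s10} splits into {s0,s7,s10} and {s2}.
Refine {s1,s3,s5,s6,s9,s11} on symbol 1: members go to different blocks, giving {s3,s5,s6,s9,s11} and {s1}.
No further refinement is possible. Final partition (5 blocks): {s3,s5,s6,s9,s11} | {s0,s7,s10} | {s8} | {s2} | {s1}.

5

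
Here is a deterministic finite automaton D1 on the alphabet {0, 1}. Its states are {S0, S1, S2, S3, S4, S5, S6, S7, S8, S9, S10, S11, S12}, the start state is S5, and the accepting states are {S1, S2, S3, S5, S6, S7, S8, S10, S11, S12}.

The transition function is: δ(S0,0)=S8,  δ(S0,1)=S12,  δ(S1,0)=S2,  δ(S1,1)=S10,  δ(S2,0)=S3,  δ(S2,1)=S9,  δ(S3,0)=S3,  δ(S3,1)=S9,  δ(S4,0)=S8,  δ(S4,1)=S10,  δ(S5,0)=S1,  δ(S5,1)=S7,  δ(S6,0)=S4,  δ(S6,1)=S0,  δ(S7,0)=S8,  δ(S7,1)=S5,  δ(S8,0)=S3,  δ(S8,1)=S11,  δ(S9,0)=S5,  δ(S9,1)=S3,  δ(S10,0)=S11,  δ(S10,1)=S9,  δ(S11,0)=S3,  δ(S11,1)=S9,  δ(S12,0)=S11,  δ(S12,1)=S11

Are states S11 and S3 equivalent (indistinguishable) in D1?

Yes

Reachable states from the start: {S1,S2,S3,S5,S7,S8,S9,S10,S11}. Unreachable: {S0,S4,S6,S12} — drop them.
Initial partition by acceptance: {S1,S2,S3,S5,S7,S8,S10,S11} | {S9}.
Refine {S1,S2,S3,S5,S7,S8,S10,S11} on symbol 1: members go to different blocks, giving {S1,S5,S7,S8} and {S2,S3,S10,S11}.
Split {S1,S5,S7,S8} by δ(·,0) → {S1,S8} and {S5,S7}.
Stable partition: {S1,S8} | {S9} | {S2,S3,S10,S11} | {S5,S7} — 4 equivalence classes.
S11 and S3 lie in the same block of the stable partition, so they are equivalent — no string distinguishes them.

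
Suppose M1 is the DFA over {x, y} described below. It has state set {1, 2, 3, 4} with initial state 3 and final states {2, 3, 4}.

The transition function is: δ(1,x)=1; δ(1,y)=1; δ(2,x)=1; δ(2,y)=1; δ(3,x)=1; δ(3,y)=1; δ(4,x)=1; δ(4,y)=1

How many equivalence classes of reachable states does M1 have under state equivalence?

2

First remove the unreachable states {2,4}; 2 states remain.
Initial partition by acceptance: {3} | {1}.
Stable partition: {3} | {1} — 2 equivalence classes.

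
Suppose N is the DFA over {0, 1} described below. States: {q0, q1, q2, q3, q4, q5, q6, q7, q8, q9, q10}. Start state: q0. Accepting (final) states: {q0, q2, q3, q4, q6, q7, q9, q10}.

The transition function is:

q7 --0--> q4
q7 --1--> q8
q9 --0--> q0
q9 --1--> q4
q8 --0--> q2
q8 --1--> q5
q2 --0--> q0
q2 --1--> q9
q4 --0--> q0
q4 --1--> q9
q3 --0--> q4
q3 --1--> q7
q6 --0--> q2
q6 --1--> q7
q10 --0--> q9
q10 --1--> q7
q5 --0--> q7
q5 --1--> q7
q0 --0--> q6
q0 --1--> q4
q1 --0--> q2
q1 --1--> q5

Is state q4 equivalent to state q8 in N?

No

Reachable states from the start: {q0,q2,q4,q5,q6,q7,q8,q9}. Unreachable: {q1,q3,q10} — drop them.
P0 = {q0,q2,q4,q6,q7,q9} | {q5,q8}.
Split {q0,q2,q4,q6,q7,q9} by δ(·,1) → {q0,q2,q4,q6,q9} and {q7}.
Split {q0,q2,q4,q6,q9} by δ(·,1) → {q0,q2,q4,q9} and {q6}.
Split {q0,q2,q4,q9} by δ(·,0) → {q2,q4,q9} and {q0}.
On input 0, block {q5,q8} splits into {q5} and {q8}.
The partition is now stable with 6 blocks: {q2,q4,q9} | {q5} | {q7} | {q6} | {q0} | {q8}.
q4 and q8 end up in different blocks, so they are distinguishable. For instance, the string 'ε' is accepted from only q4.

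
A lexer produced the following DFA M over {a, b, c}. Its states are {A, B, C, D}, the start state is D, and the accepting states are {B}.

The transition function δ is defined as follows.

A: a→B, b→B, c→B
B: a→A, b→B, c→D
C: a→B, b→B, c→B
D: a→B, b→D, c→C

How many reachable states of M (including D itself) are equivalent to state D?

Initial partition by acceptance: {B} | {A,C,D}.
Split {A,C,D} by δ(·,b) → {A,C} and {D}.
No further refinement is possible. Final partition (3 blocks): {B} | {A,C} | {D}.
State D belongs to the block {D}, which has 1 states.

1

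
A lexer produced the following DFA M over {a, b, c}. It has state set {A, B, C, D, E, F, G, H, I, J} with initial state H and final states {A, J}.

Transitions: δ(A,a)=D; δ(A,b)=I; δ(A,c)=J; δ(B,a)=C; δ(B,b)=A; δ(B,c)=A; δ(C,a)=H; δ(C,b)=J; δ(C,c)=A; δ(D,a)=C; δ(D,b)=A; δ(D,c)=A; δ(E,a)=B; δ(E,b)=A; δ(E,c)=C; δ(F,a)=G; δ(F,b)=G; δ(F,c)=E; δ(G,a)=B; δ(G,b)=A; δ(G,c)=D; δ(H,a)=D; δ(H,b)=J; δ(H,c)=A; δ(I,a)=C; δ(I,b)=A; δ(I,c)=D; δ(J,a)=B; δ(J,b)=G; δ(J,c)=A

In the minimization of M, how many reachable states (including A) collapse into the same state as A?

2

States {E,F} cannot be reached from the start state, so discard them.
P0 = {A,J} | {B,C,D,G,H,I}.
On input c, block {B,C,D,G,H,I} splits into {B,C,D,H} and {G,I}.
No further refinement is possible. Final partition (3 blocks): {A,J} | {B,C,D,H} | {G,I}.
The equivalence class containing A is {A,J}, of size 2.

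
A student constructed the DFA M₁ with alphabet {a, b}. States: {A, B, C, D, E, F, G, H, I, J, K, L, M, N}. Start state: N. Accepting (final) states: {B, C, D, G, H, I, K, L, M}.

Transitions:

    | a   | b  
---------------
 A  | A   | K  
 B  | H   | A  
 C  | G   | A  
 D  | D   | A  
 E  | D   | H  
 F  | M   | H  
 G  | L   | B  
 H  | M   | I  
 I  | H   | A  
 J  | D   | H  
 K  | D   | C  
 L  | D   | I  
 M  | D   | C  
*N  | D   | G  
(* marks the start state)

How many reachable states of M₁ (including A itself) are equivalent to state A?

1

Reachable states from the start: {A,B,C,D,G,H,I,K,L,M,N}. Unreachable: {E,F,J} — drop them.
Start with accepting vs non-accepting: {B,C,D,G,H,I,K,L,M} | {A,N}.
Split {B,C,D,G,H,I,K,L,M} by δ(·,b) → {G,H,K,L,M} and {B,C,D,I}.
On input a, block {G,H,K,L,M} splits into {K,L,M} and {G,H}.
Split {A,N} by δ(·,a) → {A} and {N}.
On input a, block {B,C,D,I} splits into {B,C,I} and {D}.
Stable partition: {K,L,M} | {A} | {B,C,I} | {G,H} | {N} | {D} — 6 equivalence classes.
The equivalence class containing A is {A}, of size 1.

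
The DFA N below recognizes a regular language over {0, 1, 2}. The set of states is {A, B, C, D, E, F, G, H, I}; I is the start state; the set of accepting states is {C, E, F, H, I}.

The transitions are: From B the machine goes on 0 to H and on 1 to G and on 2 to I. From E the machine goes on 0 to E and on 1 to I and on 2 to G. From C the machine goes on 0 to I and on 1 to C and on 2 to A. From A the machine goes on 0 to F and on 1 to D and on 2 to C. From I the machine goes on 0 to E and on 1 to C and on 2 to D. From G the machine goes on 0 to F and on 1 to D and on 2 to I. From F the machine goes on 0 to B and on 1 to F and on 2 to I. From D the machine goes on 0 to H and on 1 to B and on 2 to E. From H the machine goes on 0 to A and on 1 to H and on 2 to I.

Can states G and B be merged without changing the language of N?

Yes

Start with accepting vs non-accepting: {C,E,F,H,I} | {A,B,D,G}.
Refine {C,E,F,H,I} on symbol 0: members go to different blocks, giving {C,E,I} and {F,H}.
Stable partition: {C,E,I} | {A,B,D,G} | {F,H} — 3 equivalence classes.
G and B lie in the same block of the stable partition, so they are equivalent — no string distinguishes them.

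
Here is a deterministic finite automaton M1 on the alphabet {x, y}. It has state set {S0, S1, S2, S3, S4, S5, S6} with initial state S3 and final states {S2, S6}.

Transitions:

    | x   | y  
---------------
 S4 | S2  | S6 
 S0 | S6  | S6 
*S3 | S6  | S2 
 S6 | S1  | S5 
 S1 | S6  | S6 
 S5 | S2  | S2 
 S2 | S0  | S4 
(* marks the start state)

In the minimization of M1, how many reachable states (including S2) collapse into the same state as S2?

2

Every state is reachable, so we keep all 7.
P0 = {S2,S6} | {S0,S1,S3,S4,S5}.
Stable partition: {S2,S6} | {S0,S1,S3,S4,S5} — 2 equivalence classes.
The equivalence class containing S2 is {S2,S6}, of size 2.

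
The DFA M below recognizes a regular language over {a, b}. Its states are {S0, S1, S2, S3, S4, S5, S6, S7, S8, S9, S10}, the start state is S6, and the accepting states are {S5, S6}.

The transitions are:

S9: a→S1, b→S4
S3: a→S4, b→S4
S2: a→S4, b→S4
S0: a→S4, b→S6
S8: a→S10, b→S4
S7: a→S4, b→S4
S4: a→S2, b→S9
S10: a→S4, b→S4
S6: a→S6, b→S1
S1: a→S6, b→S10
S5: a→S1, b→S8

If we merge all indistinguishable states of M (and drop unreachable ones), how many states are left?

5

First remove the unreachable states {S0,S3,S5,S7,S8}; 6 states remain.
P0 = {S6} | {S1,S2,S4,S9,S10}.
Split {S1,S2,S4,S9,S10} by δ(·,a) → {S2,S4,S9,S10} and {S1}.
Refine {S2,S4,S9,S10} on symbol a: members go to different blocks, giving {S2,S4,S10} and {S9}.
Split {S2,S4,S10} by δ(·,b) → {S2,S10} and {S4}.
No further refinement is possible. Final partition (5 blocks): {S6} | {S2,S10} | {S1} | {S9} | {S4}.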